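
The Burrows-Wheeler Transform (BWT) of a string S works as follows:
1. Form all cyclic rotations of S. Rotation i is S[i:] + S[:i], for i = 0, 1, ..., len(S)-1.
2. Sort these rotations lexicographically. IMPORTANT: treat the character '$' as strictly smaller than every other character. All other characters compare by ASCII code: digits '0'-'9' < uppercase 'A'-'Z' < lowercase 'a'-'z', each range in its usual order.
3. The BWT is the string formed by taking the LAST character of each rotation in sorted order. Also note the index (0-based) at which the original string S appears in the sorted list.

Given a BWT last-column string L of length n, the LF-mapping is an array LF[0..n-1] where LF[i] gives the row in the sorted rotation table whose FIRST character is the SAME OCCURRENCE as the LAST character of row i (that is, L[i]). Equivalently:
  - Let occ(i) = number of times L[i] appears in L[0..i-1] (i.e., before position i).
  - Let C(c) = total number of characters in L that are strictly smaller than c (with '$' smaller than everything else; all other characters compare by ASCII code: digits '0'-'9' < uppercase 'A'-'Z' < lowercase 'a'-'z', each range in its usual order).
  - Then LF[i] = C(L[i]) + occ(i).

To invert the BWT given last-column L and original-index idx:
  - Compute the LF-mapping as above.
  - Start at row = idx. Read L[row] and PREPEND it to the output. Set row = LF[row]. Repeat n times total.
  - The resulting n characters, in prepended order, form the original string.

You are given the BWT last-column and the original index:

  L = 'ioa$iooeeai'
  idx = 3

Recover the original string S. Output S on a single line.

Answer: eioieoaaoi$

Derivation:
LF mapping: 5 8 1 0 6 9 10 3 4 2 7
Walk LF starting at row 3, prepending L[row]:
  step 1: row=3, L[3]='$', prepend. Next row=LF[3]=0
  step 2: row=0, L[0]='i', prepend. Next row=LF[0]=5
  step 3: row=5, L[5]='o', prepend. Next row=LF[5]=9
  step 4: row=9, L[9]='a', prepend. Next row=LF[9]=2
  step 5: row=2, L[2]='a', prepend. Next row=LF[2]=1
  step 6: row=1, L[1]='o', prepend. Next row=LF[1]=8
  step 7: row=8, L[8]='e', prepend. Next row=LF[8]=4
  step 8: row=4, L[4]='i', prepend. Next row=LF[4]=6
  step 9: row=6, L[6]='o', prepend. Next row=LF[6]=10
  step 10: row=10, L[10]='i', prepend. Next row=LF[10]=7
  step 11: row=7, L[7]='e', prepend. Next row=LF[7]=3
Reversed output: eioieoaaoi$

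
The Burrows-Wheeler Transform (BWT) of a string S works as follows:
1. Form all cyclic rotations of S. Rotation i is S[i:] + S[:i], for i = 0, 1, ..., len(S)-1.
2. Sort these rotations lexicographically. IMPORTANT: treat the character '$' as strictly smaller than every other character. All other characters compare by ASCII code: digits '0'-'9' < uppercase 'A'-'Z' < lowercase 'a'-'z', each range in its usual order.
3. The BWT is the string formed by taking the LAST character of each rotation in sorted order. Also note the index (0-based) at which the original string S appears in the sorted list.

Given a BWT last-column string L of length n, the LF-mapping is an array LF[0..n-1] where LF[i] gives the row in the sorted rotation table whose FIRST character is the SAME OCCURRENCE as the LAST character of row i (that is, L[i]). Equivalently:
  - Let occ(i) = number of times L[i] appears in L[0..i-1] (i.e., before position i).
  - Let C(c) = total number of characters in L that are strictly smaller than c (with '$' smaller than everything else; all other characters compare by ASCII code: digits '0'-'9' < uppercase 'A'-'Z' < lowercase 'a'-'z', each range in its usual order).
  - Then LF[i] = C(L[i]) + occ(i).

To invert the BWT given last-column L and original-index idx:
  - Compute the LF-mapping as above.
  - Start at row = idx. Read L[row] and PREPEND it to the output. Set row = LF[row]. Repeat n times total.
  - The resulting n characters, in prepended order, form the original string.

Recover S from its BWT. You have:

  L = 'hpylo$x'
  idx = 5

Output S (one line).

LF mapping: 1 4 6 2 3 0 5
Walk LF starting at row 5, prepending L[row]:
  step 1: row=5, L[5]='$', prepend. Next row=LF[5]=0
  step 2: row=0, L[0]='h', prepend. Next row=LF[0]=1
  step 3: row=1, L[1]='p', prepend. Next row=LF[1]=4
  step 4: row=4, L[4]='o', prepend. Next row=LF[4]=3
  step 5: row=3, L[3]='l', prepend. Next row=LF[3]=2
  step 6: row=2, L[2]='y', prepend. Next row=LF[2]=6
  step 7: row=6, L[6]='x', prepend. Next row=LF[6]=5
Reversed output: xyloph$

Answer: xyloph$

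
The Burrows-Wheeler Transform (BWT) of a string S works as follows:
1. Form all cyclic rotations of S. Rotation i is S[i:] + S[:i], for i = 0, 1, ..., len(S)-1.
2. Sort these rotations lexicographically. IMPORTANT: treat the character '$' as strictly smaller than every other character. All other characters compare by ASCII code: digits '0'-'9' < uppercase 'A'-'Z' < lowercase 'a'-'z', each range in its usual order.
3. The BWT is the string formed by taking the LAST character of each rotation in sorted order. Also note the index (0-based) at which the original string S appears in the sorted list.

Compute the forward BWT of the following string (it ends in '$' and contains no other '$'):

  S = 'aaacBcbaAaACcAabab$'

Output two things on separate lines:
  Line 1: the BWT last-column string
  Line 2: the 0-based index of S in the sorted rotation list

Answer: baaccAAb$abAaacaCaB
8

Derivation:
All 19 rotations (rotation i = S[i:]+S[:i]):
  rot[0] = aaacBcbaAaACcAabab$
  rot[1] = aacBcbaAaACcAabab$a
  rot[2] = acBcbaAaACcAabab$aa
  rot[3] = cBcbaAaACcAabab$aaa
  rot[4] = BcbaAaACcAabab$aaac
  rot[5] = cbaAaACcAabab$aaacB
  rot[6] = baAaACcAabab$aaacBc
  rot[7] = aAaACcAabab$aaacBcb
  rot[8] = AaACcAabab$aaacBcba
  rot[9] = aACcAabab$aaacBcbaA
  rot[10] = ACcAabab$aaacBcbaAa
  rot[11] = CcAabab$aaacBcbaAaA
  rot[12] = cAabab$aaacBcbaAaAC
  rot[13] = Aabab$aaacBcbaAaACc
  rot[14] = abab$aaacBcbaAaACcA
  rot[15] = bab$aaacBcbaAaACcAa
  rot[16] = ab$aaacBcbaAaACcAab
  rot[17] = b$aaacBcbaAaACcAaba
  rot[18] = $aaacBcbaAaACcAabab
Sorted (with $ < everything):
  sorted[0] = $aaacBcbaAaACcAabab  (last char: 'b')
  sorted[1] = ACcAabab$aaacBcbaAa  (last char: 'a')
  sorted[2] = AaACcAabab$aaacBcba  (last char: 'a')
  sorted[3] = Aabab$aaacBcbaAaACc  (last char: 'c')
  sorted[4] = BcbaAaACcAabab$aaac  (last char: 'c')
  sorted[5] = CcAabab$aaacBcbaAaA  (last char: 'A')
  sorted[6] = aACcAabab$aaacBcbaA  (last char: 'A')
  sorted[7] = aAaACcAabab$aaacBcb  (last char: 'b')
  sorted[8] = aaacBcbaAaACcAabab$  (last char: '$')
  sorted[9] = aacBcbaAaACcAabab$a  (last char: 'a')
  sorted[10] = ab$aaacBcbaAaACcAab  (last char: 'b')
  sorted[11] = abab$aaacBcbaAaACcA  (last char: 'A')
  sorted[12] = acBcbaAaACcAabab$aa  (last char: 'a')
  sorted[13] = b$aaacBcbaAaACcAaba  (last char: 'a')
  sorted[14] = baAaACcAabab$aaacBc  (last char: 'c')
  sorted[15] = bab$aaacBcbaAaACcAa  (last char: 'a')
  sorted[16] = cAabab$aaacBcbaAaAC  (last char: 'C')
  sorted[17] = cBcbaAaACcAabab$aaa  (last char: 'a')
  sorted[18] = cbaAaACcAabab$aaacB  (last char: 'B')
Last column: baaccAAb$abAaacaCaB
Original string S is at sorted index 8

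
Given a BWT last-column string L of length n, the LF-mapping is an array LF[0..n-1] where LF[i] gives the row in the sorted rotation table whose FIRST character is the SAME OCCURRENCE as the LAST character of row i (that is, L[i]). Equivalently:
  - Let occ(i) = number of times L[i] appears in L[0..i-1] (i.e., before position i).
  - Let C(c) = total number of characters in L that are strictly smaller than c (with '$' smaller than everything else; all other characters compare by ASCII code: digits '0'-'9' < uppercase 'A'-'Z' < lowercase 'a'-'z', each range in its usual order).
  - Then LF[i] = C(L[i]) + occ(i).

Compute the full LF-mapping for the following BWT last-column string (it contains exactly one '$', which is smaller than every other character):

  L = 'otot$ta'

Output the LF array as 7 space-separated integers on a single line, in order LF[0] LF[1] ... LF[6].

Char counts: '$':1, 'a':1, 'o':2, 't':3
C (first-col start): C('$')=0, C('a')=1, C('o')=2, C('t')=4
L[0]='o': occ=0, LF[0]=C('o')+0=2+0=2
L[1]='t': occ=0, LF[1]=C('t')+0=4+0=4
L[2]='o': occ=1, LF[2]=C('o')+1=2+1=3
L[3]='t': occ=1, LF[3]=C('t')+1=4+1=5
L[4]='$': occ=0, LF[4]=C('$')+0=0+0=0
L[5]='t': occ=2, LF[5]=C('t')+2=4+2=6
L[6]='a': occ=0, LF[6]=C('a')+0=1+0=1

Answer: 2 4 3 5 0 6 1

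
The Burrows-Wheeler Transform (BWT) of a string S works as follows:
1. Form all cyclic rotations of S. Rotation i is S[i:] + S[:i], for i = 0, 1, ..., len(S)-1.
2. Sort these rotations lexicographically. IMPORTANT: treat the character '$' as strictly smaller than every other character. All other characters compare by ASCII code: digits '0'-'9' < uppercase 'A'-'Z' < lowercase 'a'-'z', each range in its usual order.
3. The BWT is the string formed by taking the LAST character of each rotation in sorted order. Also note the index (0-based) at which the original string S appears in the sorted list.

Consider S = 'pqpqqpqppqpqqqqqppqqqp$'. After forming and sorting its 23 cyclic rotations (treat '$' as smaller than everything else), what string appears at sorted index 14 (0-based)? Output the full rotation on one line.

All 23 rotations (rotation i = S[i:]+S[:i]):
  rot[0] = pqpqqpqppqpqqqqqppqqqp$
  rot[1] = qpqqpqppqpqqqqqppqqqp$p
  rot[2] = pqqpqppqpqqqqqppqqqp$pq
  rot[3] = qqpqppqpqqqqqppqqqp$pqp
  rot[4] = qpqppqpqqqqqppqqqp$pqpq
  rot[5] = pqppqpqqqqqppqqqp$pqpqq
  rot[6] = qppqpqqqqqppqqqp$pqpqqp
  rot[7] = ppqpqqqqqppqqqp$pqpqqpq
  rot[8] = pqpqqqqqppqqqp$pqpqqpqp
  rot[9] = qpqqqqqppqqqp$pqpqqpqpp
  rot[10] = pqqqqqppqqqp$pqpqqpqppq
  rot[11] = qqqqqppqqqp$pqpqqpqppqp
  rot[12] = qqqqppqqqp$pqpqqpqppqpq
  rot[13] = qqqppqqqp$pqpqqpqppqpqq
  rot[14] = qqppqqqp$pqpqqpqppqpqqq
  rot[15] = qppqqqp$pqpqqpqppqpqqqq
  rot[16] = ppqqqp$pqpqqpqppqpqqqqq
  rot[17] = pqqqp$pqpqqpqppqpqqqqqp
  rot[18] = qqqp$pqpqqpqppqpqqqqqpp
  rot[19] = qqp$pqpqqpqppqpqqqqqppq
  rot[20] = qp$pqpqqpqppqpqqqqqppqq
  rot[21] = p$pqpqqpqppqpqqqqqppqqq
  rot[22] = $pqpqqpqppqpqqqqqppqqqp
Sorted (with $ < everything):
  sorted[0] = $pqpqqpqppqpqqqqqppqqqp
  sorted[1] = p$pqpqqpqppqpqqqqqppqqq
  sorted[2] = ppqpqqqqqppqqqp$pqpqqpq
  sorted[3] = ppqqqp$pqpqqpqppqpqqqqq
  sorted[4] = pqppqpqqqqqppqqqp$pqpqq
  sorted[5] = pqpqqpqppqpqqqqqppqqqp$
  sorted[6] = pqpqqqqqppqqqp$pqpqqpqp
  sorted[7] = pqqpqppqpqqqqqppqqqp$pq
  sorted[8] = pqqqp$pqpqqpqppqpqqqqqp
  sorted[9] = pqqqqqppqqqp$pqpqqpqppq
  sorted[10] = qp$pqpqqpqppqpqqqqqppqq
  sorted[11] = qppqpqqqqqppqqqp$pqpqqp
  sorted[12] = qppqqqp$pqpqqpqppqpqqqq
  sorted[13] = qpqppqpqqqqqppqqqp$pqpq
  sorted[14] = qpqqpqppqpqqqqqppqqqp$p
  sorted[15] = qpqqqqqppqqqp$pqpqqpqpp
  sorted[16] = qqp$pqpqqpqppqpqqqqqppq
  sorted[17] = qqppqqqp$pqpqqpqppqpqqq
  sorted[18] = qqpqppqpqqqqqppqqqp$pqp
  sorted[19] = qqqp$pqpqqpqppqpqqqqqpp
  sorted[20] = qqqppqqqp$pqpqqpqppqpqq
  sorted[21] = qqqqppqqqp$pqpqqpqppqpq
  sorted[22] = qqqqqppqqqp$pqpqqpqppqp
sorted[14] = qpqqpqppqpqqqqqppqqqp$p

Answer: qpqqpqppqpqqqqqppqqqp$p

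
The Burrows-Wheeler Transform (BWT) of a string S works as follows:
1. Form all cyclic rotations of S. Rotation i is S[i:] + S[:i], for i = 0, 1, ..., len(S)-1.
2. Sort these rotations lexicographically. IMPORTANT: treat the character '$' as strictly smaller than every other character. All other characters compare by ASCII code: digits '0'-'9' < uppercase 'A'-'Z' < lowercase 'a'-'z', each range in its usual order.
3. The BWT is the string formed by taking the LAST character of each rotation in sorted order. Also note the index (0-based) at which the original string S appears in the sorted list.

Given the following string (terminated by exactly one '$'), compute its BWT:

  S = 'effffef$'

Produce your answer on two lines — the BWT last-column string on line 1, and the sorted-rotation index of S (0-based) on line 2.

All 8 rotations (rotation i = S[i:]+S[:i]):
  rot[0] = effffef$
  rot[1] = ffffef$e
  rot[2] = fffef$ef
  rot[3] = ffef$eff
  rot[4] = fef$efff
  rot[5] = ef$effff
  rot[6] = f$effffe
  rot[7] = $effffef
Sorted (with $ < everything):
  sorted[0] = $effffef  (last char: 'f')
  sorted[1] = ef$effff  (last char: 'f')
  sorted[2] = effffef$  (last char: '$')
  sorted[3] = f$effffe  (last char: 'e')
  sorted[4] = fef$efff  (last char: 'f')
  sorted[5] = ffef$eff  (last char: 'f')
  sorted[6] = fffef$ef  (last char: 'f')
  sorted[7] = ffffef$e  (last char: 'e')
Last column: ff$efffe
Original string S is at sorted index 2

Answer: ff$efffe
2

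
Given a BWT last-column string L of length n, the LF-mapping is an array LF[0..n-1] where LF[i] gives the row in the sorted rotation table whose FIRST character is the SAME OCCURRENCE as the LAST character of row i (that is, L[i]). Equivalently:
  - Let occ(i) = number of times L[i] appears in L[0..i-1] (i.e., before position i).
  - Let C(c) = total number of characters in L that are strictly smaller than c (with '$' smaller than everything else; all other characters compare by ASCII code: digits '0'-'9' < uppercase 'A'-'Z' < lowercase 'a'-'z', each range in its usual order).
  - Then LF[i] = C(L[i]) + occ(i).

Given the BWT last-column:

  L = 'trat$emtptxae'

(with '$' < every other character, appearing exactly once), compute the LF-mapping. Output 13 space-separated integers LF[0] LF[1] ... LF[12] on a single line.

Char counts: '$':1, 'a':2, 'e':2, 'm':1, 'p':1, 'r':1, 't':4, 'x':1
C (first-col start): C('$')=0, C('a')=1, C('e')=3, C('m')=5, C('p')=6, C('r')=7, C('t')=8, C('x')=12
L[0]='t': occ=0, LF[0]=C('t')+0=8+0=8
L[1]='r': occ=0, LF[1]=C('r')+0=7+0=7
L[2]='a': occ=0, LF[2]=C('a')+0=1+0=1
L[3]='t': occ=1, LF[3]=C('t')+1=8+1=9
L[4]='$': occ=0, LF[4]=C('$')+0=0+0=0
L[5]='e': occ=0, LF[5]=C('e')+0=3+0=3
L[6]='m': occ=0, LF[6]=C('m')+0=5+0=5
L[7]='t': occ=2, LF[7]=C('t')+2=8+2=10
L[8]='p': occ=0, LF[8]=C('p')+0=6+0=6
L[9]='t': occ=3, LF[9]=C('t')+3=8+3=11
L[10]='x': occ=0, LF[10]=C('x')+0=12+0=12
L[11]='a': occ=1, LF[11]=C('a')+1=1+1=2
L[12]='e': occ=1, LF[12]=C('e')+1=3+1=4

Answer: 8 7 1 9 0 3 5 10 6 11 12 2 4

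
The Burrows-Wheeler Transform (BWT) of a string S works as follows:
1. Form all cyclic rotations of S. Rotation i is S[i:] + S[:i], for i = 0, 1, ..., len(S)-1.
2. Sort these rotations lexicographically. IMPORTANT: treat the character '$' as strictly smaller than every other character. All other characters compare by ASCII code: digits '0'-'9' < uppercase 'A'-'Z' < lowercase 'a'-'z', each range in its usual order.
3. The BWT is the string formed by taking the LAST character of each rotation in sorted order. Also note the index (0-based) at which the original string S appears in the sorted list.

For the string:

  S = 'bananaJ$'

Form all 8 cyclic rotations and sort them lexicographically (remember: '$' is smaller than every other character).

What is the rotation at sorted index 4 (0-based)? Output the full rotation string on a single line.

All 8 rotations (rotation i = S[i:]+S[:i]):
  rot[0] = bananaJ$
  rot[1] = ananaJ$b
  rot[2] = nanaJ$ba
  rot[3] = anaJ$ban
  rot[4] = naJ$bana
  rot[5] = aJ$banan
  rot[6] = J$banana
  rot[7] = $bananaJ
Sorted (with $ < everything):
  sorted[0] = $bananaJ
  sorted[1] = J$banana
  sorted[2] = aJ$banan
  sorted[3] = anaJ$ban
  sorted[4] = ananaJ$b
  sorted[5] = bananaJ$
  sorted[6] = naJ$bana
  sorted[7] = nanaJ$ba
sorted[4] = ananaJ$b

Answer: ananaJ$b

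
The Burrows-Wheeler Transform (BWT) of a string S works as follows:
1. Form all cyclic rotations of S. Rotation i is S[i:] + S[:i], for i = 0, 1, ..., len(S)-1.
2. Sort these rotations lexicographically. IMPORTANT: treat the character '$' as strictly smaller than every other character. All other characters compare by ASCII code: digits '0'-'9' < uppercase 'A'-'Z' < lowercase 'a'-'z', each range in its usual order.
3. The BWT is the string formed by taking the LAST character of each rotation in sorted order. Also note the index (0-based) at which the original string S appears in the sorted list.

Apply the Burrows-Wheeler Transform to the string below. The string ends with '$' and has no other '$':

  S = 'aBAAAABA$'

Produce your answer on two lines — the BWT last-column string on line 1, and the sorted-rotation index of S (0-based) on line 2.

All 9 rotations (rotation i = S[i:]+S[:i]):
  rot[0] = aBAAAABA$
  rot[1] = BAAAABA$a
  rot[2] = AAAABA$aB
  rot[3] = AAABA$aBA
  rot[4] = AABA$aBAA
  rot[5] = ABA$aBAAA
  rot[6] = BA$aBAAAA
  rot[7] = A$aBAAAAB
  rot[8] = $aBAAAABA
Sorted (with $ < everything):
  sorted[0] = $aBAAAABA  (last char: 'A')
  sorted[1] = A$aBAAAAB  (last char: 'B')
  sorted[2] = AAAABA$aB  (last char: 'B')
  sorted[3] = AAABA$aBA  (last char: 'A')
  sorted[4] = AABA$aBAA  (last char: 'A')
  sorted[5] = ABA$aBAAA  (last char: 'A')
  sorted[6] = BA$aBAAAA  (last char: 'A')
  sorted[7] = BAAAABA$a  (last char: 'a')
  sorted[8] = aBAAAABA$  (last char: '$')
Last column: ABBAAAAa$
Original string S is at sorted index 8

Answer: ABBAAAAa$
8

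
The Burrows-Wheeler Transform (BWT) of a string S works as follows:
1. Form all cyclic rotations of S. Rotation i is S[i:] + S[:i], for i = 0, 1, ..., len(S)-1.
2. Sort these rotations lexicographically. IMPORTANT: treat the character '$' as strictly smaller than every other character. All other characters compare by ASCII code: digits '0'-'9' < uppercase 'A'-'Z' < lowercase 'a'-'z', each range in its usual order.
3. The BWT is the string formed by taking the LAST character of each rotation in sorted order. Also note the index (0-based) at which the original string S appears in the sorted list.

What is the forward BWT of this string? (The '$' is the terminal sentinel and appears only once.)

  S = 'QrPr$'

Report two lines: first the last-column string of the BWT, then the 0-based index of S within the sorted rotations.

Answer: rr$PQ
2

Derivation:
All 5 rotations (rotation i = S[i:]+S[:i]):
  rot[0] = QrPr$
  rot[1] = rPr$Q
  rot[2] = Pr$Qr
  rot[3] = r$QrP
  rot[4] = $QrPr
Sorted (with $ < everything):
  sorted[0] = $QrPr  (last char: 'r')
  sorted[1] = Pr$Qr  (last char: 'r')
  sorted[2] = QrPr$  (last char: '$')
  sorted[3] = r$QrP  (last char: 'P')
  sorted[4] = rPr$Q  (last char: 'Q')
Last column: rr$PQ
Original string S is at sorted index 2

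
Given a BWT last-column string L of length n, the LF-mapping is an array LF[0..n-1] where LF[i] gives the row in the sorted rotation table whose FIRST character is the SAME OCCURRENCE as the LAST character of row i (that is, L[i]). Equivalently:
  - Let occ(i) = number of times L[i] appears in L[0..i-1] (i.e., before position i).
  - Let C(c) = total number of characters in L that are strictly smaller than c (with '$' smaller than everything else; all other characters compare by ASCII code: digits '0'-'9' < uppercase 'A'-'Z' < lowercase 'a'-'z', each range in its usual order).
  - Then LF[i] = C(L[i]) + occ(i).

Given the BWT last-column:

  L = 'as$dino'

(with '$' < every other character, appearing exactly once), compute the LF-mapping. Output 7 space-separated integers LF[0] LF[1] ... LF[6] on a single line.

Char counts: '$':1, 'a':1, 'd':1, 'i':1, 'n':1, 'o':1, 's':1
C (first-col start): C('$')=0, C('a')=1, C('d')=2, C('i')=3, C('n')=4, C('o')=5, C('s')=6
L[0]='a': occ=0, LF[0]=C('a')+0=1+0=1
L[1]='s': occ=0, LF[1]=C('s')+0=6+0=6
L[2]='$': occ=0, LF[2]=C('$')+0=0+0=0
L[3]='d': occ=0, LF[3]=C('d')+0=2+0=2
L[4]='i': occ=0, LF[4]=C('i')+0=3+0=3
L[5]='n': occ=0, LF[5]=C('n')+0=4+0=4
L[6]='o': occ=0, LF[6]=C('o')+0=5+0=5

Answer: 1 6 0 2 3 4 5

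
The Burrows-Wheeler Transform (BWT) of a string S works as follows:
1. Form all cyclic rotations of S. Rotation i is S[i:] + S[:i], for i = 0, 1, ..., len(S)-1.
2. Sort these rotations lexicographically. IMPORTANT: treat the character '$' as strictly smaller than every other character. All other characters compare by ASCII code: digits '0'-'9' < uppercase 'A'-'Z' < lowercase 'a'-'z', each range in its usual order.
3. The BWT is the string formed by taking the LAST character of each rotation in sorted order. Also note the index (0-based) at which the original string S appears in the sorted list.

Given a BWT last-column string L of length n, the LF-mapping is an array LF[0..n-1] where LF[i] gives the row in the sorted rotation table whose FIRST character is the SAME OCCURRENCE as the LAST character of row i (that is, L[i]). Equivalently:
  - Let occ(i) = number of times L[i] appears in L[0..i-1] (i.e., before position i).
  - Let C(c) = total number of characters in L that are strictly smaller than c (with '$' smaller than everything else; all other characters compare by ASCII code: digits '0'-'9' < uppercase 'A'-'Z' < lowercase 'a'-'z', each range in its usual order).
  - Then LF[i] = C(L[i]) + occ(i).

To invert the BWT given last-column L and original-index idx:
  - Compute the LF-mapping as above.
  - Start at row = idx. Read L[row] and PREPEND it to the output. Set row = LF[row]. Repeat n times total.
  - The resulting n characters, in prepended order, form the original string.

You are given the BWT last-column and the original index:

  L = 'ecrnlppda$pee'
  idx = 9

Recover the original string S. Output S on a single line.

LF mapping: 4 2 12 8 7 9 10 3 1 0 11 5 6
Walk LF starting at row 9, prepending L[row]:
  step 1: row=9, L[9]='$', prepend. Next row=LF[9]=0
  step 2: row=0, L[0]='e', prepend. Next row=LF[0]=4
  step 3: row=4, L[4]='l', prepend. Next row=LF[4]=7
  step 4: row=7, L[7]='d', prepend. Next row=LF[7]=3
  step 5: row=3, L[3]='n', prepend. Next row=LF[3]=8
  step 6: row=8, L[8]='a', prepend. Next row=LF[8]=1
  step 7: row=1, L[1]='c', prepend. Next row=LF[1]=2
  step 8: row=2, L[2]='r', prepend. Next row=LF[2]=12
  step 9: row=12, L[12]='e', prepend. Next row=LF[12]=6
  step 10: row=6, L[6]='p', prepend. Next row=LF[6]=10
  step 11: row=10, L[10]='p', prepend. Next row=LF[10]=11
  step 12: row=11, L[11]='e', prepend. Next row=LF[11]=5
  step 13: row=5, L[5]='p', prepend. Next row=LF[5]=9
Reversed output: peppercandle$

Answer: peppercandle$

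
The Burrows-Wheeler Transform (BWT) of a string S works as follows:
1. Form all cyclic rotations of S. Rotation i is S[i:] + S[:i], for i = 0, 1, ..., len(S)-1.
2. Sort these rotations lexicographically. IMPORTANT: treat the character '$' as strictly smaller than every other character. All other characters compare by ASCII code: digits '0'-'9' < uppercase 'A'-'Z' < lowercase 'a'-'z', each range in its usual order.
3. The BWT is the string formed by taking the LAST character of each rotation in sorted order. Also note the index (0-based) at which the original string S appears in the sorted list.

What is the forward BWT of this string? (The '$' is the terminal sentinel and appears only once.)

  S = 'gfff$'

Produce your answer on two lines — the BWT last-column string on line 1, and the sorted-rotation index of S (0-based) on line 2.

All 5 rotations (rotation i = S[i:]+S[:i]):
  rot[0] = gfff$
  rot[1] = fff$g
  rot[2] = ff$gf
  rot[3] = f$gff
  rot[4] = $gfff
Sorted (with $ < everything):
  sorted[0] = $gfff  (last char: 'f')
  sorted[1] = f$gff  (last char: 'f')
  sorted[2] = ff$gf  (last char: 'f')
  sorted[3] = fff$g  (last char: 'g')
  sorted[4] = gfff$  (last char: '$')
Last column: fffg$
Original string S is at sorted index 4

Answer: fffg$
4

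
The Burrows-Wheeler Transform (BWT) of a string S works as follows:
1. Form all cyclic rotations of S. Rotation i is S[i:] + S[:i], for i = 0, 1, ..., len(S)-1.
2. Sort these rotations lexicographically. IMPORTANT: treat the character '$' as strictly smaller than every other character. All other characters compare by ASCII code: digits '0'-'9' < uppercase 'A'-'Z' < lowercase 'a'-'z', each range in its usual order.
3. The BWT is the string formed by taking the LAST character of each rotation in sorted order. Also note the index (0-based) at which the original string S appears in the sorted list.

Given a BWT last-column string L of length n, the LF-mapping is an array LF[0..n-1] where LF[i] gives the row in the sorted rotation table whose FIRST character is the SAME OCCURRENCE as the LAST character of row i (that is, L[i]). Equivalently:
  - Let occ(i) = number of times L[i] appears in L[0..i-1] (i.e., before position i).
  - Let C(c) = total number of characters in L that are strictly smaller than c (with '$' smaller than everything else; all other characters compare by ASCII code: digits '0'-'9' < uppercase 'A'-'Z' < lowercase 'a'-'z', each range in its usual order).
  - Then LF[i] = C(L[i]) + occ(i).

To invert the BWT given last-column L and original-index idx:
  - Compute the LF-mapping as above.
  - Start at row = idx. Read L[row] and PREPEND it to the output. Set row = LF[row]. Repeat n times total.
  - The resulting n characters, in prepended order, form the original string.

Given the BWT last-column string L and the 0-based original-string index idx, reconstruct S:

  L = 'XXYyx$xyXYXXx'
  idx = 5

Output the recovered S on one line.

Answer: XyXxXxyYxYXX$

Derivation:
LF mapping: 1 2 6 11 8 0 9 12 3 7 4 5 10
Walk LF starting at row 5, prepending L[row]:
  step 1: row=5, L[5]='$', prepend. Next row=LF[5]=0
  step 2: row=0, L[0]='X', prepend. Next row=LF[0]=1
  step 3: row=1, L[1]='X', prepend. Next row=LF[1]=2
  step 4: row=2, L[2]='Y', prepend. Next row=LF[2]=6
  step 5: row=6, L[6]='x', prepend. Next row=LF[6]=9
  step 6: row=9, L[9]='Y', prepend. Next row=LF[9]=7
  step 7: row=7, L[7]='y', prepend. Next row=LF[7]=12
  step 8: row=12, L[12]='x', prepend. Next row=LF[12]=10
  step 9: row=10, L[10]='X', prepend. Next row=LF[10]=4
  step 10: row=4, L[4]='x', prepend. Next row=LF[4]=8
  step 11: row=8, L[8]='X', prepend. Next row=LF[8]=3
  step 12: row=3, L[3]='y', prepend. Next row=LF[3]=11
  step 13: row=11, L[11]='X', prepend. Next row=LF[11]=5
Reversed output: XyXxXxyYxYXX$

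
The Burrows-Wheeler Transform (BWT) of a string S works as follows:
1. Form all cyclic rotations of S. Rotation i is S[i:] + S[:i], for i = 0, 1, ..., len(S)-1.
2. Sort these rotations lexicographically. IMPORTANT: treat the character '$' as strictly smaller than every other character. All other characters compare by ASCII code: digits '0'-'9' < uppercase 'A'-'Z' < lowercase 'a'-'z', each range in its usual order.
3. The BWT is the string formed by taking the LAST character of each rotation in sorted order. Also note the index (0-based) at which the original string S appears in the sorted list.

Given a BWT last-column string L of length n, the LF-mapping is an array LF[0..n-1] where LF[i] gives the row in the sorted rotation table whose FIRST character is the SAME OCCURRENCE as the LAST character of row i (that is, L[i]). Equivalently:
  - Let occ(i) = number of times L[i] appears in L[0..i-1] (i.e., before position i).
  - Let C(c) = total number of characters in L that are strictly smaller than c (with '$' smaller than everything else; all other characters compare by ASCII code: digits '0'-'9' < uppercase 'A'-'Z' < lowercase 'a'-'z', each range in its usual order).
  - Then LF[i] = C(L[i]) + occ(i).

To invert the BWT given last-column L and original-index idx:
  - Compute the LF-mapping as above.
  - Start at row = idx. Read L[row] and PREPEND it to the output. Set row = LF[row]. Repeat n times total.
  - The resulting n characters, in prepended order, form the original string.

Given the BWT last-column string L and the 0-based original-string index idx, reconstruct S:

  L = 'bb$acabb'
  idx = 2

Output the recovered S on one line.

Answer: abbcbab$

Derivation:
LF mapping: 3 4 0 1 7 2 5 6
Walk LF starting at row 2, prepending L[row]:
  step 1: row=2, L[2]='$', prepend. Next row=LF[2]=0
  step 2: row=0, L[0]='b', prepend. Next row=LF[0]=3
  step 3: row=3, L[3]='a', prepend. Next row=LF[3]=1
  step 4: row=1, L[1]='b', prepend. Next row=LF[1]=4
  step 5: row=4, L[4]='c', prepend. Next row=LF[4]=7
  step 6: row=7, L[7]='b', prepend. Next row=LF[7]=6
  step 7: row=6, L[6]='b', prepend. Next row=LF[6]=5
  step 8: row=5, L[5]='a', prepend. Next row=LF[5]=2
Reversed output: abbcbab$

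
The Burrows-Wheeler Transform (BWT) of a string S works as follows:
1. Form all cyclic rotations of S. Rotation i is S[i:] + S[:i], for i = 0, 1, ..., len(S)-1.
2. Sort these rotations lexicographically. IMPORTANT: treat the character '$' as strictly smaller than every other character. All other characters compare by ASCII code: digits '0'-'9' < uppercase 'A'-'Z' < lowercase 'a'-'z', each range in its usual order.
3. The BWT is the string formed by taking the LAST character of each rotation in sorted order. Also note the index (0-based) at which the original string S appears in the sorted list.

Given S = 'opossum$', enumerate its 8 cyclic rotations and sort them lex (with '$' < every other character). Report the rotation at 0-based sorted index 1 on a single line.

Answer: m$opossu

Derivation:
All 8 rotations (rotation i = S[i:]+S[:i]):
  rot[0] = opossum$
  rot[1] = possum$o
  rot[2] = ossum$op
  rot[3] = ssum$opo
  rot[4] = sum$opos
  rot[5] = um$oposs
  rot[6] = m$opossu
  rot[7] = $opossum
Sorted (with $ < everything):
  sorted[0] = $opossum
  sorted[1] = m$opossu
  sorted[2] = opossum$
  sorted[3] = ossum$op
  sorted[4] = possum$o
  sorted[5] = ssum$opo
  sorted[6] = sum$opos
  sorted[7] = um$oposs
sorted[1] = m$opossu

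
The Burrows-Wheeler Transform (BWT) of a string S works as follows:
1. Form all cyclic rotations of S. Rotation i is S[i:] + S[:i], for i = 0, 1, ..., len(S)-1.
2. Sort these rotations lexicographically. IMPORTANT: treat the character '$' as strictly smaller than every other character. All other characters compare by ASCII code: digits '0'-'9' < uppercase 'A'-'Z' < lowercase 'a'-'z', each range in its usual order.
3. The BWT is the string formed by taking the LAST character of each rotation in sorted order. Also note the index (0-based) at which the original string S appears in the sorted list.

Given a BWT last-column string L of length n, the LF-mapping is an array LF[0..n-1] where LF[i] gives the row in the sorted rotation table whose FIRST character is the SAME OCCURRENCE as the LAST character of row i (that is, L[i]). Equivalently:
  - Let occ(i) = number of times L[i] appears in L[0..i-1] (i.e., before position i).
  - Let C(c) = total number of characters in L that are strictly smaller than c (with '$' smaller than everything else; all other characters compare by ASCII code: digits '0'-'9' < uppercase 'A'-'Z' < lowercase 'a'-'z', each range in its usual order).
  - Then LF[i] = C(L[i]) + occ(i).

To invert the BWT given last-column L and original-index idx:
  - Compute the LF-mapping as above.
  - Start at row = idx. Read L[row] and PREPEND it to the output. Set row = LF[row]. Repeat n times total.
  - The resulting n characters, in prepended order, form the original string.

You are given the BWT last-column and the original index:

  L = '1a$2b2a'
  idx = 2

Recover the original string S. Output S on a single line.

LF mapping: 1 4 0 2 6 3 5
Walk LF starting at row 2, prepending L[row]:
  step 1: row=2, L[2]='$', prepend. Next row=LF[2]=0
  step 2: row=0, L[0]='1', prepend. Next row=LF[0]=1
  step 3: row=1, L[1]='a', prepend. Next row=LF[1]=4
  step 4: row=4, L[4]='b', prepend. Next row=LF[4]=6
  step 5: row=6, L[6]='a', prepend. Next row=LF[6]=5
  step 6: row=5, L[5]='2', prepend. Next row=LF[5]=3
  step 7: row=3, L[3]='2', prepend. Next row=LF[3]=2
Reversed output: 22aba1$

Answer: 22aba1$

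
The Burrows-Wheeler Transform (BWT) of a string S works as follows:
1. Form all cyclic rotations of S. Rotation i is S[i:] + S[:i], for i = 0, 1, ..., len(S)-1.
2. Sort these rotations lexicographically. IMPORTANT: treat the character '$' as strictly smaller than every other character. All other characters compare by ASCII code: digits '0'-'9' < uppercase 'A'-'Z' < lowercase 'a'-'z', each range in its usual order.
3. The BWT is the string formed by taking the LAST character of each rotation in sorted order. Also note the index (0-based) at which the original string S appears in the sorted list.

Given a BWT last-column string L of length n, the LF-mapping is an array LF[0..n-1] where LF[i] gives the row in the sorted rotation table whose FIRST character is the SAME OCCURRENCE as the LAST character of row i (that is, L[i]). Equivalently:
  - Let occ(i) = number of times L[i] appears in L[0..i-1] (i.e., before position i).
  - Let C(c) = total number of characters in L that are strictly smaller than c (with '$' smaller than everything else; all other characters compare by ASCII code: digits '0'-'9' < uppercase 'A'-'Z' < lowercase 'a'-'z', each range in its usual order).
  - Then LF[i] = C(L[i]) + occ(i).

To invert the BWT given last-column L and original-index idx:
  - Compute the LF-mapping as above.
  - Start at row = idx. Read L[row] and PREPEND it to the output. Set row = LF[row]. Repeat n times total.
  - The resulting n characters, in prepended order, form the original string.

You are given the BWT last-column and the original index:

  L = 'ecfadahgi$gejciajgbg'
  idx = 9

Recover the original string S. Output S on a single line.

Answer: egdbjgfacaahcgigjie$

Derivation:
LF mapping: 8 5 10 1 7 2 15 11 16 0 12 9 18 6 17 3 19 13 4 14
Walk LF starting at row 9, prepending L[row]:
  step 1: row=9, L[9]='$', prepend. Next row=LF[9]=0
  step 2: row=0, L[0]='e', prepend. Next row=LF[0]=8
  step 3: row=8, L[8]='i', prepend. Next row=LF[8]=16
  step 4: row=16, L[16]='j', prepend. Next row=LF[16]=19
  step 5: row=19, L[19]='g', prepend. Next row=LF[19]=14
  step 6: row=14, L[14]='i', prepend. Next row=LF[14]=17
  step 7: row=17, L[17]='g', prepend. Next row=LF[17]=13
  step 8: row=13, L[13]='c', prepend. Next row=LF[13]=6
  step 9: row=6, L[6]='h', prepend. Next row=LF[6]=15
  step 10: row=15, L[15]='a', prepend. Next row=LF[15]=3
  step 11: row=3, L[3]='a', prepend. Next row=LF[3]=1
  step 12: row=1, L[1]='c', prepend. Next row=LF[1]=5
  step 13: row=5, L[5]='a', prepend. Next row=LF[5]=2
  step 14: row=2, L[2]='f', prepend. Next row=LF[2]=10
  step 15: row=10, L[10]='g', prepend. Next row=LF[10]=12
  step 16: row=12, L[12]='j', prepend. Next row=LF[12]=18
  step 17: row=18, L[18]='b', prepend. Next row=LF[18]=4
  step 18: row=4, L[4]='d', prepend. Next row=LF[4]=7
  step 19: row=7, L[7]='g', prepend. Next row=LF[7]=11
  step 20: row=11, L[11]='e', prepend. Next row=LF[11]=9
Reversed output: egdbjgfacaahcgigjie$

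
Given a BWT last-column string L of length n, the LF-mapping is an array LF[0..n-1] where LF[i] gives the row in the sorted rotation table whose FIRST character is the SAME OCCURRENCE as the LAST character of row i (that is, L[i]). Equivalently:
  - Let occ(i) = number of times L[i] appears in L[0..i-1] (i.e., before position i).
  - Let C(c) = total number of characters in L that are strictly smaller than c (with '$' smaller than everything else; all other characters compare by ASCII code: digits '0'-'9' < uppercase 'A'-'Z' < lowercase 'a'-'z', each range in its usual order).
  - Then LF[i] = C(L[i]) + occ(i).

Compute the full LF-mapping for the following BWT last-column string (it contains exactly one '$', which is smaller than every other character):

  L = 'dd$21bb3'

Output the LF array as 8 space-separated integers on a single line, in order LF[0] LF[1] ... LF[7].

Answer: 6 7 0 2 1 4 5 3

Derivation:
Char counts: '$':1, '1':1, '2':1, '3':1, 'b':2, 'd':2
C (first-col start): C('$')=0, C('1')=1, C('2')=2, C('3')=3, C('b')=4, C('d')=6
L[0]='d': occ=0, LF[0]=C('d')+0=6+0=6
L[1]='d': occ=1, LF[1]=C('d')+1=6+1=7
L[2]='$': occ=0, LF[2]=C('$')+0=0+0=0
L[3]='2': occ=0, LF[3]=C('2')+0=2+0=2
L[4]='1': occ=0, LF[4]=C('1')+0=1+0=1
L[5]='b': occ=0, LF[5]=C('b')+0=4+0=4
L[6]='b': occ=1, LF[6]=C('b')+1=4+1=5
L[7]='3': occ=0, LF[7]=C('3')+0=3+0=3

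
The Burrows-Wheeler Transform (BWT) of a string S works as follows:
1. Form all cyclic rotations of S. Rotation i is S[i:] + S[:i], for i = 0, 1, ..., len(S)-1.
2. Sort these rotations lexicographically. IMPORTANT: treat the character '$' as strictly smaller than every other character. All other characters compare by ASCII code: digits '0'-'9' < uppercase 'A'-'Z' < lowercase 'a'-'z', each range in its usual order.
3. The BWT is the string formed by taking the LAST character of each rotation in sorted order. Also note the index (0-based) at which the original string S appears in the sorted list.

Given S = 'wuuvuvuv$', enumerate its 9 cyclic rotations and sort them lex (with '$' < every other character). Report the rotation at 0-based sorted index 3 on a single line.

Answer: uvuv$wuuv

Derivation:
All 9 rotations (rotation i = S[i:]+S[:i]):
  rot[0] = wuuvuvuv$
  rot[1] = uuvuvuv$w
  rot[2] = uvuvuv$wu
  rot[3] = vuvuv$wuu
  rot[4] = uvuv$wuuv
  rot[5] = vuv$wuuvu
  rot[6] = uv$wuuvuv
  rot[7] = v$wuuvuvu
  rot[8] = $wuuvuvuv
Sorted (with $ < everything):
  sorted[0] = $wuuvuvuv
  sorted[1] = uuvuvuv$w
  sorted[2] = uv$wuuvuv
  sorted[3] = uvuv$wuuv
  sorted[4] = uvuvuv$wu
  sorted[5] = v$wuuvuvu
  sorted[6] = vuv$wuuvu
  sorted[7] = vuvuv$wuu
  sorted[8] = wuuvuvuv$
sorted[3] = uvuv$wuuv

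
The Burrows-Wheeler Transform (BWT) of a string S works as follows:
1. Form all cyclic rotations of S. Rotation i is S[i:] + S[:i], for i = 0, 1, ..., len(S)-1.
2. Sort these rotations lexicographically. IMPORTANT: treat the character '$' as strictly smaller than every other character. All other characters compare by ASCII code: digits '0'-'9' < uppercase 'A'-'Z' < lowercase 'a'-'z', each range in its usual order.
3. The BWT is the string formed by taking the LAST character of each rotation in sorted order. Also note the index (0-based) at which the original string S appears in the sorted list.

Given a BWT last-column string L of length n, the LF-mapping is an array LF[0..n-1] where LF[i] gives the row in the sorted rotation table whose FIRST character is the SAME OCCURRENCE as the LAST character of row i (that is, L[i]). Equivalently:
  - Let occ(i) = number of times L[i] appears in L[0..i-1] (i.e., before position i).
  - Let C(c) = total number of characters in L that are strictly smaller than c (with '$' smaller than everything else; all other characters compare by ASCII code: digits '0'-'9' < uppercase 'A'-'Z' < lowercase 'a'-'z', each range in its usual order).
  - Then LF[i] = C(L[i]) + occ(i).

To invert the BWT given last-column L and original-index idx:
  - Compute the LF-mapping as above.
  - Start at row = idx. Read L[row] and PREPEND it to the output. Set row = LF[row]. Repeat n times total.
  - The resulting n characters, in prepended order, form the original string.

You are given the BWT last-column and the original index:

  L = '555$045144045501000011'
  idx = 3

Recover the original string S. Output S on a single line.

Answer: 041415410505015405005$

Derivation:
LF mapping: 16 17 18 0 1 12 19 8 13 14 2 15 20 21 3 9 4 5 6 7 10 11
Walk LF starting at row 3, prepending L[row]:
  step 1: row=3, L[3]='$', prepend. Next row=LF[3]=0
  step 2: row=0, L[0]='5', prepend. Next row=LF[0]=16
  step 3: row=16, L[16]='0', prepend. Next row=LF[16]=4
  step 4: row=4, L[4]='0', prepend. Next row=LF[4]=1
  step 5: row=1, L[1]='5', prepend. Next row=LF[1]=17
  step 6: row=17, L[17]='0', prepend. Next row=LF[17]=5
  step 7: row=5, L[5]='4', prepend. Next row=LF[5]=12
  step 8: row=12, L[12]='5', prepend. Next row=LF[12]=20
  step 9: row=20, L[20]='1', prepend. Next row=LF[20]=10
  step 10: row=10, L[10]='0', prepend. Next row=LF[10]=2
  step 11: row=2, L[2]='5', prepend. Next row=LF[2]=18
  step 12: row=18, L[18]='0', prepend. Next row=LF[18]=6
  step 13: row=6, L[6]='5', prepend. Next row=LF[6]=19
  step 14: row=19, L[19]='0', prepend. Next row=LF[19]=7
  step 15: row=7, L[7]='1', prepend. Next row=LF[7]=8
  step 16: row=8, L[8]='4', prepend. Next row=LF[8]=13
  step 17: row=13, L[13]='5', prepend. Next row=LF[13]=21
  step 18: row=21, L[21]='1', prepend. Next row=LF[21]=11
  step 19: row=11, L[11]='4', prepend. Next row=LF[11]=15
  step 20: row=15, L[15]='1', prepend. Next row=LF[15]=9
  step 21: row=9, L[9]='4', prepend. Next row=LF[9]=14
  step 22: row=14, L[14]='0', prepend. Next row=LF[14]=3
Reversed output: 041415410505015405005$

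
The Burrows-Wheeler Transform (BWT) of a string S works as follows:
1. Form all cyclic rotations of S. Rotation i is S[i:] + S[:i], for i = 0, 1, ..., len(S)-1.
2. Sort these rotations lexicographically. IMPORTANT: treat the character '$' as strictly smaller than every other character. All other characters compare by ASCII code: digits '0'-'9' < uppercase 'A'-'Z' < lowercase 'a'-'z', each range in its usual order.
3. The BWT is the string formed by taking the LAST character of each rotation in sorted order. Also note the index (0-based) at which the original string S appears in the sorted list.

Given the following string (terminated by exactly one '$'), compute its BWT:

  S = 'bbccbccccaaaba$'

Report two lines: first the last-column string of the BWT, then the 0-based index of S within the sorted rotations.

Answer: abcaaa$bccccbcb
6

Derivation:
All 15 rotations (rotation i = S[i:]+S[:i]):
  rot[0] = bbccbccccaaaba$
  rot[1] = bccbccccaaaba$b
  rot[2] = ccbccccaaaba$bb
  rot[3] = cbccccaaaba$bbc
  rot[4] = bccccaaaba$bbcc
  rot[5] = ccccaaaba$bbccb
  rot[6] = cccaaaba$bbccbc
  rot[7] = ccaaaba$bbccbcc
  rot[8] = caaaba$bbccbccc
  rot[9] = aaaba$bbccbcccc
  rot[10] = aaba$bbccbcccca
  rot[11] = aba$bbccbccccaa
  rot[12] = ba$bbccbccccaaa
  rot[13] = a$bbccbccccaaab
  rot[14] = $bbccbccccaaaba
Sorted (with $ < everything):
  sorted[0] = $bbccbccccaaaba  (last char: 'a')
  sorted[1] = a$bbccbccccaaab  (last char: 'b')
  sorted[2] = aaaba$bbccbcccc  (last char: 'c')
  sorted[3] = aaba$bbccbcccca  (last char: 'a')
  sorted[4] = aba$bbccbccccaa  (last char: 'a')
  sorted[5] = ba$bbccbccccaaa  (last char: 'a')
  sorted[6] = bbccbccccaaaba$  (last char: '$')
  sorted[7] = bccbccccaaaba$b  (last char: 'b')
  sorted[8] = bccccaaaba$bbcc  (last char: 'c')
  sorted[9] = caaaba$bbccbccc  (last char: 'c')
  sorted[10] = cbccccaaaba$bbc  (last char: 'c')
  sorted[11] = ccaaaba$bbccbcc  (last char: 'c')
  sorted[12] = ccbccccaaaba$bb  (last char: 'b')
  sorted[13] = cccaaaba$bbccbc  (last char: 'c')
  sorted[14] = ccccaaaba$bbccb  (last char: 'b')
Last column: abcaaa$bccccbcb
Original string S is at sorted index 6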